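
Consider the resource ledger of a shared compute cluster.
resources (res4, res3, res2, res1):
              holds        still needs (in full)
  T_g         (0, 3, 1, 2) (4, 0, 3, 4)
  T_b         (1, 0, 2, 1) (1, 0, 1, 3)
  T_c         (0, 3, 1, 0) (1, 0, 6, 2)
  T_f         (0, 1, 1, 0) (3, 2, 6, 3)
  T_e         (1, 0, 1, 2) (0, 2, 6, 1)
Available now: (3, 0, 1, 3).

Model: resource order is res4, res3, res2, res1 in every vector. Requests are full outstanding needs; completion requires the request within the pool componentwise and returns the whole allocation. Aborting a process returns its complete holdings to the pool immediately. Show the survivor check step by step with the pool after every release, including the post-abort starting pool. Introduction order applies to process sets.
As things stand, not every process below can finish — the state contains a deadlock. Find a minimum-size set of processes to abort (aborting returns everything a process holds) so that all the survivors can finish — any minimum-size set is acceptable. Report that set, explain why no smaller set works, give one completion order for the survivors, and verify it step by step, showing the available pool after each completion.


Abort T_c and T_e.
Key observation: before aborting T_c and T_e, T_f was permanently blocked — no order could ever run it; afterwards it completes at step 3.
No one abort is enough; case by case: T_g alone leaves T_c blocked (short on res2); T_b alone leaves T_c blocked (short on res2); T_c alone leaves T_f blocked (short on res2); T_f alone leaves T_c blocked (short on res2); T_e alone leaves T_c blocked (short on res2).
One survivor order: T_b, T_g, T_f. Step-by-step check (post-abort pool first):
  pool = (4, 3, 3, 5)
  T_b: need (1, 0, 1, 3) fits (4, 3, 3, 5); releases (1, 0, 2, 1), pool now (5, 3, 5, 6)
  T_g: need (4, 0, 3, 4) fits (5, 3, 5, 6); releases (0, 3, 1, 2), pool now (5, 6, 6, 8)
  T_f: need (3, 2, 6, 3) fits (5, 6, 6, 8); releases (0, 1, 1, 0), pool now (5, 7, 7, 8)


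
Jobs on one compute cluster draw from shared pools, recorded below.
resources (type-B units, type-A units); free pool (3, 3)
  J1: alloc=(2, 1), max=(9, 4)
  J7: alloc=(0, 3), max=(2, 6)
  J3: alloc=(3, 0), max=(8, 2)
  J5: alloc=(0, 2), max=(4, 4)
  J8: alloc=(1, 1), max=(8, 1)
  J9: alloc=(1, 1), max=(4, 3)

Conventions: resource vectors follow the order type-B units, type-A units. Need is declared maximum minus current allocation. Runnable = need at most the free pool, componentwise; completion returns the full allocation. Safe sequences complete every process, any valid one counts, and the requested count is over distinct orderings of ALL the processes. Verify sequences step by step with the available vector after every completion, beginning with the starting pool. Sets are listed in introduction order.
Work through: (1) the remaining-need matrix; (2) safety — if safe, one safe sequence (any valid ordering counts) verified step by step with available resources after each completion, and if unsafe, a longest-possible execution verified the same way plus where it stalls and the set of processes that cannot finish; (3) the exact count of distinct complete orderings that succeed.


(1) Need matrix, components ordered type-B units, type-A units:
  J1: (7, 3)
  J7: (2, 3)
  J3: (5, 2)
  J5: (4, 2)
  J8: (7, 0)
  J9: (3, 2)
(2) UNSAFE — no complete ordering exists.
Key observation: the wall is type-B units: completing J7, J9, J5 brings the pool only to (4, 9), and all the rest need more.
The run J7, J9, J5 cannot be extended any further. Walking it through:
  pool = (3, 3)
  J7: need (2, 3) fits (3, 3); releases (0, 3), pool now (3, 6)
  J9: need (3, 2) fits (3, 6); releases (1, 1), pool now (4, 7)
  J5: need (4, 2) fits (4, 7); releases (0, 2), pool now (4, 9)
  blocked: J1 wants (7, 3), pool (4, 9) — not enough type-B units
  blocked: J3 wants (5, 2), pool (4, 9) — not enough type-B units
  blocked: J8 wants (7, 0), pool (4, 9) — not enough type-B units
Processes that can never finish: J1, J3 and J8.
(3) The exact count: 0 of the possible complete orderings are safe sequences.


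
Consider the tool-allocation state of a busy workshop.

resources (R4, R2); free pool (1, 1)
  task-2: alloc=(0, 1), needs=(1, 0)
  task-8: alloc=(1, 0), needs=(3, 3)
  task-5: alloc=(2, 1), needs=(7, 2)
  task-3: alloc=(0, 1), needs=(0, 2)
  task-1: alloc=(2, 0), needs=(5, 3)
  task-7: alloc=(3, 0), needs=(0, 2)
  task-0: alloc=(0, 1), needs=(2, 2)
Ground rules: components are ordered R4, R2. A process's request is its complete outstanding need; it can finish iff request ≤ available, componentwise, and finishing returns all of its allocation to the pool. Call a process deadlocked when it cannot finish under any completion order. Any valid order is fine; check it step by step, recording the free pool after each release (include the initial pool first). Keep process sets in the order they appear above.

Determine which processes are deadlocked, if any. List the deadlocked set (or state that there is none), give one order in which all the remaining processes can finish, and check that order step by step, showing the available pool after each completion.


No process is deadlocked.
Key observation: task-2 fits the free pool immediately, and its release cascades until everyone finishes.
One completion order for the rest: task-2, task-7, task-0, task-8, task-3, task-1, task-5. Verifying each step:
  pool = (1, 1)
  run task-2 (needs (1, 0), free (1, 1)); after release of (0, 1) the pool is (1, 2)
  run task-7 (needs (0, 2), free (1, 2)); after release of (3, 0) the pool is (4, 2)
  run task-0 (needs (2, 2), free (4, 2)); after release of (0, 1) the pool is (4, 3)
  run task-8 (needs (3, 3), free (4, 3)); after release of (1, 0) the pool is (5, 3)
  run task-3 (needs (0, 2), free (5, 3)); after release of (0, 1) the pool is (5, 4)
  run task-1 (needs (5, 3), free (5, 4)); after release of (2, 0) the pool is (7, 4)
  run task-5 (needs (7, 2), free (7, 4)); after release of (2, 1) the pool is (9, 5)


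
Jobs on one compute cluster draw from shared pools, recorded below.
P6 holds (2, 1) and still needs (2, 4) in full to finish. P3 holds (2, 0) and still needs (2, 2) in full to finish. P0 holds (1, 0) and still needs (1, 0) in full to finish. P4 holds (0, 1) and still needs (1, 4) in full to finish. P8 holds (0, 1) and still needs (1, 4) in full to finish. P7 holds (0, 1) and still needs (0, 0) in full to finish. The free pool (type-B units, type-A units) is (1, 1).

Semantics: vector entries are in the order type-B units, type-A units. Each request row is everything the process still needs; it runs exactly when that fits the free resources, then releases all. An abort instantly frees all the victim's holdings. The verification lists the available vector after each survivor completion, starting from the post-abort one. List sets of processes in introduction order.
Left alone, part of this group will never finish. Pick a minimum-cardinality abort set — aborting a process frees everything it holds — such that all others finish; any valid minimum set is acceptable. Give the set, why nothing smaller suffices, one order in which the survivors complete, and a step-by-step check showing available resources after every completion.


Abort P6 and P4.
Key observation: the returned (2, 2) from P6 and P4 is what brings P8 — unrunnable before, under any order — into play at step 3.
No one abort is enough; case by case: P6 alone leaves P4 blocked (short on type-A units); P3 alone leaves P6 blocked (short on type-A units); P0 alone leaves P6 blocked (short on type-A units); P4 alone leaves P6 blocked (short on type-A units); P8 alone leaves P6 blocked (short on type-A units); P7 alone leaves P6 blocked (short on type-A units).
Survivors finish in the order: P0, P7, P8, P3. Walking it through (pool after the aborts first):
  pool = (3, 3)
  P0: need (1, 0) fits (3, 3); releases (1, 0), pool now (4, 3)
  P7: need (0, 0) fits (4, 3); releases (0, 1), pool now (4, 4)
  P8: need (1, 4) fits (4, 4); releases (0, 1), pool now (4, 5)
  P3: need (2, 2) fits (4, 5); releases (2, 0), pool now (6, 5)


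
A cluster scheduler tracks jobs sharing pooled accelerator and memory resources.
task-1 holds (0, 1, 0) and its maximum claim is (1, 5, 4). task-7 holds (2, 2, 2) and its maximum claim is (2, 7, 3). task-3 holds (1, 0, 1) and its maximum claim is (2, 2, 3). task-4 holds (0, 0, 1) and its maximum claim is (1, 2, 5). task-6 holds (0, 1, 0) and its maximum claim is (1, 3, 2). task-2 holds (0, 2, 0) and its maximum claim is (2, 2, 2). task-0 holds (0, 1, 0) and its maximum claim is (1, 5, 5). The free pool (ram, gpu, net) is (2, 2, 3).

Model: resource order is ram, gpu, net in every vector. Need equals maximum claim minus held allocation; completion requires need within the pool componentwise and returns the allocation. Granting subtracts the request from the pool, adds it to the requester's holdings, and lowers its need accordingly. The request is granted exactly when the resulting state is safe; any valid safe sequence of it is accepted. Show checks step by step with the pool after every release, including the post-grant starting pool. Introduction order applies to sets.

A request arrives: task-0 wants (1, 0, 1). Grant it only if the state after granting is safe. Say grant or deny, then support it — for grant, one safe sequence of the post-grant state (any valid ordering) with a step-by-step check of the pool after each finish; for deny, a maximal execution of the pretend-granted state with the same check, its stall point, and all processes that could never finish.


GRANT. The post-grant state is safe; one safe sequence: task-3, task-6, task-2, task-7, task-4, task-0, task-1.
Key observation: even at the reduced pool (1, 2, 2), task-3 fits immediately, so safety survives the grant.
Step-by-step check of the post-grant state:
  pool = (1, 2, 2)
  task-3: need (1, 2, 2) fits (1, 2, 2); releases (1, 0, 1), pool now (2, 2, 3)
  task-6: need (1, 2, 2) fits (2, 2, 3); releases (0, 1, 0), pool now (2, 3, 3)
  task-2: need (2, 0, 2) fits (2, 3, 3); releases (0, 2, 0), pool now (2, 5, 3)
  task-7: need (0, 5, 1) fits (2, 5, 3); releases (2, 2, 2), pool now (4, 7, 5)
  task-4: need (1, 2, 4) fits (4, 7, 5); releases (0, 0, 1), pool now (4, 7, 6)
  task-0: need (0, 4, 4) fits (4, 7, 6); releases (1, 1, 1), pool now (5, 8, 7)
  task-1: need (1, 4, 4) fits (5, 8, 7); releases (0, 1, 0), pool now (5, 9, 7)


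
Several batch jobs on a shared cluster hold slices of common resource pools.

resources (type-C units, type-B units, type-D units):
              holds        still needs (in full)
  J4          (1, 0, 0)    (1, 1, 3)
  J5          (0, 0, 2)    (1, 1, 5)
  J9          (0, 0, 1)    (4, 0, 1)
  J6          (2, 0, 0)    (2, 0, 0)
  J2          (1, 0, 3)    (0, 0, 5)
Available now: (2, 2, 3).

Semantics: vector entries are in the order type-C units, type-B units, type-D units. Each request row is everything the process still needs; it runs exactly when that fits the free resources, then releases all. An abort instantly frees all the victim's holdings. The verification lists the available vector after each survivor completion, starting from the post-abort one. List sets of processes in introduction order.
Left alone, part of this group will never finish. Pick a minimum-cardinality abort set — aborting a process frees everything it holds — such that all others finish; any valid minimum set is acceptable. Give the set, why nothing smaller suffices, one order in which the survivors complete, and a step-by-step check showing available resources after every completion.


Abort J5.
Key observation: aborting J5 returns (0, 0, 2), and J2 — hopeless before — runs at step 3 with the returned capacity in the pool.
Minimality: the empty abort set fails — the state is deadlocked as it stands.
The survivors complete as J6, J4, J2, J9. Check, step by step (starting from the post-abort pool):
  pool = (2, 2, 5)
  run J6 (needs (2, 0, 0), free (2, 2, 5)); after release of (2, 0, 0) the pool is (4, 2, 5)
  run J4 (needs (1, 1, 3), free (4, 2, 5)); after release of (1, 0, 0) the pool is (5, 2, 5)
  run J2 (needs (0, 0, 5), free (5, 2, 5)); after release of (1, 0, 3) the pool is (6, 2, 8)
  run J9 (needs (4, 0, 1), free (6, 2, 8)); after release of (0, 0, 1) the pool is (6, 2, 9)


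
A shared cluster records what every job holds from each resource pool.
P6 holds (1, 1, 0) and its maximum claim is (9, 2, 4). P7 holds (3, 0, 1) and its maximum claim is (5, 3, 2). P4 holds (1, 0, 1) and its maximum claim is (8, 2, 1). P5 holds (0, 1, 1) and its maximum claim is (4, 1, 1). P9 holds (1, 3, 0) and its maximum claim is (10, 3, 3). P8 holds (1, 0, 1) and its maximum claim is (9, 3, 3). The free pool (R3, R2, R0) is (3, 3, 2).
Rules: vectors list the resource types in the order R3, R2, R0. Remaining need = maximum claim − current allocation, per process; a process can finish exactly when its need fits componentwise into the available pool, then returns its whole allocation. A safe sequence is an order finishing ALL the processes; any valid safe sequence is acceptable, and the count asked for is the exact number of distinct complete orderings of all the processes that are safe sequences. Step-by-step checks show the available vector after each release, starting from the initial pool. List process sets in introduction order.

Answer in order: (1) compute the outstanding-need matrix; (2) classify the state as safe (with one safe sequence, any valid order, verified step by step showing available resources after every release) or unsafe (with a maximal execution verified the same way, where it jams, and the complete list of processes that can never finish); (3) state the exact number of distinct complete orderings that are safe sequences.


(1) Outstanding need per process (order R3, R2, R0):
  P6: (8, 1, 4)
  P7: (2, 3, 1)
  P4: (7, 2, 0)
  P5: (4, 0, 0)
  P9: (9, 0, 3)
  P8: (8, 3, 2)
(2) The state is UNSAFE.
Key observation: the pool after P7, P5 is (6, 4, 4); every surviving request exceeds it in R3, so progress ends there.
The run P7, P5 cannot be extended any further. Step-by-step check:
  pool = (3, 3, 2)
  P7: need (2, 3, 1) fits (3, 3, 2); releases (3, 0, 1), pool now (6, 3, 3)
  P5: need (4, 0, 0) fits (6, 3, 3); releases (0, 1, 1), pool now (6, 4, 4)
  P6 still needs (8, 1, 4) but only (6, 4, 4) is free — short on R3
  P4 still needs (7, 2, 0) but only (6, 4, 4) is free — short on R3
  P9 still needs (9, 0, 3) but only (6, 4, 4) is free — short on R3
  P8 still needs (8, 3, 2) but only (6, 4, 4) is free — short on R3
Permanently blocked: P6, P4, P9 and P8.
(3) Exactly 0 of the possible complete orderings are safe sequences.


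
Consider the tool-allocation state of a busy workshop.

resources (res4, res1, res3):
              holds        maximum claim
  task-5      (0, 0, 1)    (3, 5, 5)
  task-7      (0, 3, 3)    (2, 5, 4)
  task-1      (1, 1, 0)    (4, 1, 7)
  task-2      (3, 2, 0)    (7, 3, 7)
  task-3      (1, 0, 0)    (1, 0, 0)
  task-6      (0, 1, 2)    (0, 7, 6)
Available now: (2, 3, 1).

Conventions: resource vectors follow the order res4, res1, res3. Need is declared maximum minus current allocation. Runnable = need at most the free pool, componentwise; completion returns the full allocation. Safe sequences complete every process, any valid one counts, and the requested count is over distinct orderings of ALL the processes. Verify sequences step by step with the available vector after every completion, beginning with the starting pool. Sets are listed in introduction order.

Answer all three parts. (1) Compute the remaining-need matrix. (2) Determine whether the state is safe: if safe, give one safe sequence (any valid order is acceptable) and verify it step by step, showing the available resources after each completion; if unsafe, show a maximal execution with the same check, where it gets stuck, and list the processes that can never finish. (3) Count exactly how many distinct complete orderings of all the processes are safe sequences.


(1) Outstanding need per process (order res4, res1, res3):
  task-5: (3, 5, 4)
  task-7: (2, 2, 1)
  task-1: (3, 0, 7)
  task-2: (4, 1, 7)
  task-3: (0, 0, 0)
  task-6: (0, 6, 4)
(2) SAFE. One safe sequence: task-7, task-3, task-6, task-5, task-1, task-2.
Key observation: task-7 marks the first exact bind of the order: its need (2, 2, 1) fits the free (2, 3, 1) with zero slack on a requested resource.
Step-by-step check:
  pool = (2, 3, 1)
  task-7 needs (2, 2, 1) <= (2, 3, 1) -> finishes; pool += (0, 3, 3) = (2, 6, 4)
  task-3 needs (0, 0, 0) <= (2, 6, 4) -> finishes; pool += (1, 0, 0) = (3, 6, 4)
  task-6 needs (0, 6, 4) <= (3, 6, 4) -> finishes; pool += (0, 1, 2) = (3, 7, 6)
  task-5 needs (3, 5, 4) <= (3, 7, 6) -> finishes; pool += (0, 0, 1) = (3, 7, 7)
  task-1 needs (3, 0, 7) <= (3, 7, 7) -> finishes; pool += (1, 1, 0) = (4, 8, 7)
  task-2 needs (4, 1, 7) <= (4, 8, 7) -> finishes; pool += (3, 2, 0) = (7, 10, 7)
(3) The exact count: 5 of the possible complete orderings are safe sequences.


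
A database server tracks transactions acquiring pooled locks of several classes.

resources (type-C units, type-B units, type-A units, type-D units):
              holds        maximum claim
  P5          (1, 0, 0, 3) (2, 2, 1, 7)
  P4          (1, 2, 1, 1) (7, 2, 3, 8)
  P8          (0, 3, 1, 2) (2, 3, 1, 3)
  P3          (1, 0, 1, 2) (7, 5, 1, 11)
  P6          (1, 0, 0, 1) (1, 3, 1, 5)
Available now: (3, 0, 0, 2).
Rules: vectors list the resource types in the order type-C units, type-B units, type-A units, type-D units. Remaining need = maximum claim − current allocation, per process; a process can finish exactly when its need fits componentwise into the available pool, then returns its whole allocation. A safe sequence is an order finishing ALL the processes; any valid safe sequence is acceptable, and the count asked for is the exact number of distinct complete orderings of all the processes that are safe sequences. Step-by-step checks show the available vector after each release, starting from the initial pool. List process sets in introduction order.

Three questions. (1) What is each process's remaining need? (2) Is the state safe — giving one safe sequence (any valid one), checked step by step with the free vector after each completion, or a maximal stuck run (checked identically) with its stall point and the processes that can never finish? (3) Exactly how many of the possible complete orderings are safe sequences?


(1) Outstanding need per process (order type-C units, type-B units, type-A units, type-D units):
  P5: (1, 2, 1, 4)
  P4: (6, 0, 2, 7)
  P8: (2, 0, 0, 1)
  P3: (6, 5, 0, 9)
  P6: (0, 3, 1, 4)
(2) The state is UNSAFE.
Key observation: once P8, P6, P5 finish, the pool peaks at (5, 3, 1, 8) — and every remaining process still needs more type-C units than that.
A maximal execution: P8, P6, P5 — then nothing else fits. Step-by-step check:
  pool = (3, 0, 0, 2)
  P8: need (2, 0, 0, 1) fits (3, 0, 0, 2); releases (0, 3, 1, 2), pool now (3, 3, 1, 4)
  P6: need (0, 3, 1, 4) fits (3, 3, 1, 4); releases (1, 0, 0, 1), pool now (4, 3, 1, 5)
  P5: need (1, 2, 1, 4) fits (4, 3, 1, 5); releases (1, 0, 0, 3), pool now (5, 3, 1, 8)
  P4 cannot run: need (6, 0, 2, 7) vs free (5, 3, 1, 8) (insufficient type-C units and type-A units)
  P3 cannot run: need (6, 5, 0, 9) vs free (5, 3, 1, 8) (insufficient type-C units, type-B units and type-D units)
Processes that can never finish: P4 and P3.
(3) Precisely 0 of the possible complete orderings are safe sequences.


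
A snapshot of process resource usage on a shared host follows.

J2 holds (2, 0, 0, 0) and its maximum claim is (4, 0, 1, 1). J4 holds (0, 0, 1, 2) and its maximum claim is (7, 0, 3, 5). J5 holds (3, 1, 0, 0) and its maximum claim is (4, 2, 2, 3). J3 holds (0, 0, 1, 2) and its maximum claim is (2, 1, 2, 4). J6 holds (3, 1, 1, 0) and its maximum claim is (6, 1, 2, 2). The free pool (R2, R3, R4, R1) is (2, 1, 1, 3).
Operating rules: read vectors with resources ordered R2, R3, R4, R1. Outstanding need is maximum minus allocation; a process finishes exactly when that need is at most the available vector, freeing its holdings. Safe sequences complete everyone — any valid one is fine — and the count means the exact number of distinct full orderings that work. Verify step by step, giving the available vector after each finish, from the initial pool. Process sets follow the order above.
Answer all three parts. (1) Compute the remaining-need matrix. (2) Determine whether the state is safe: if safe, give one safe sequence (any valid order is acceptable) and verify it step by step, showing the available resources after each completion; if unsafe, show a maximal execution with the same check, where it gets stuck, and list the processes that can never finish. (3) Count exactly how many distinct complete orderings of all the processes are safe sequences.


(1) Remaining need (order R2, R3, R4, R1):
  J2: (2, 0, 1, 1)
  J4: (7, 0, 2, 3)
  J5: (1, 1, 2, 3)
  J3: (2, 1, 1, 2)
  J6: (3, 0, 1, 2)
(2) SAFE, for example via the order J2, J3, J6, J4, J5.
Key observation: at J2 the run first touches a limit — (2, 0, 1, 1) against (2, 1, 1, 3), exact on a resource it actually requests.
Verifying each step:
  pool = (2, 1, 1, 3)
  run J2 (needs (2, 0, 1, 1), free (2, 1, 1, 3)); after release of (2, 0, 0, 0) the pool is (4, 1, 1, 3)
  run J3 (needs (2, 1, 1, 2), free (4, 1, 1, 3)); after release of (0, 0, 1, 2) the pool is (4, 1, 2, 5)
  run J6 (needs (3, 0, 1, 2), free (4, 1, 2, 5)); after release of (3, 1, 1, 0) the pool is (7, 2, 3, 5)
  run J4 (needs (7, 0, 2, 3), free (7, 2, 3, 5)); after release of (0, 0, 1, 2) the pool is (7, 2, 4, 7)
  run J5 (needs (1, 1, 2, 3), free (7, 2, 4, 7)); after release of (3, 1, 0, 0) the pool is (10, 3, 4, 7)
(3) Exactly 18 of the possible complete orderings are safe sequences.


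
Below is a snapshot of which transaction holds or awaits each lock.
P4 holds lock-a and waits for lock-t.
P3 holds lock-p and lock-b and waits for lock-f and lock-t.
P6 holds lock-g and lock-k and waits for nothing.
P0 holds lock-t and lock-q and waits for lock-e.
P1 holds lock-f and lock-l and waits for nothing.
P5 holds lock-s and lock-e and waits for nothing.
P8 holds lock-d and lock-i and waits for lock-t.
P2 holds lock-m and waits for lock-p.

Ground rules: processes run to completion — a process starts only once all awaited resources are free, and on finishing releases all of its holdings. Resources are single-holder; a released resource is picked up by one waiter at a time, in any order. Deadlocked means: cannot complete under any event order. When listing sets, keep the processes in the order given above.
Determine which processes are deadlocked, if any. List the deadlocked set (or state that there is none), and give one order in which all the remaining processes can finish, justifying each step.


No process is deadlocked.
Key observation: every chain of waits terminates; starting from the processes that wait on nothing, all the rest unlock in turn.
A valid finishing order for the others: P5, P0, P1, P3, P2, P6, P8, P4.
Walking it through:
  P5 waits on nothing -> runs at once and releases lock-s and lock-e
  P0: everything it awaited (lock-e) is free; runs, freeing lock-t and lock-q
  P1 waits on nothing -> runs at once and releases lock-f and lock-l
  P3: everything it awaited (lock-f and lock-t) is free; runs, freeing lock-p and lock-b
  P2: everything it awaited (lock-p) is free; runs, freeing lock-m
  P6 waits on nothing -> runs at once and releases lock-g and lock-k
  P8: everything it awaited (lock-t) is free; runs, freeing lock-d and lock-i
  P4: everything it awaited (lock-t) is free; runs, freeing lock-a


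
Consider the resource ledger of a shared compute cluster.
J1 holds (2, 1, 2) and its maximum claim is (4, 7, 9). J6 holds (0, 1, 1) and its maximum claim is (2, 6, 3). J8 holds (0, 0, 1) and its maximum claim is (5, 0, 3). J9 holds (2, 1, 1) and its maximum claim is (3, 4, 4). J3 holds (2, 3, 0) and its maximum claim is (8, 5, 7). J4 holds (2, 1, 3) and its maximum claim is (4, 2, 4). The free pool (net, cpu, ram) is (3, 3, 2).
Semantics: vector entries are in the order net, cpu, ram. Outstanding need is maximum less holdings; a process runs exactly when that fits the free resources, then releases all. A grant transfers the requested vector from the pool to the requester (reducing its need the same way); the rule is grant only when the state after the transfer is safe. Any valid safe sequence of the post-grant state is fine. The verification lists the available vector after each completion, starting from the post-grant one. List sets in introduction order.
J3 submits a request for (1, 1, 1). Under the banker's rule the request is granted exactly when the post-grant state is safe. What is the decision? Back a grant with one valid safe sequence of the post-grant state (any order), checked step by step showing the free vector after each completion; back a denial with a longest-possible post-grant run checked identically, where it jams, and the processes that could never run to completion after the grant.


GRANT: granting preserves safety; a valid post-grant sequence is J4, J9, J8, J3, J6, J1.
Key observation: the transfer keeps a workable pool ((2, 2, 1)); J4 starts the safe sequence.
Step-by-step check of the post-grant state:
  pool = (2, 2, 1)
  run J4 (needs (2, 1, 1), free (2, 2, 1)); after release of (2, 1, 3) the pool is (4, 3, 4)
  run J9 (needs (1, 3, 3), free (4, 3, 4)); after release of (2, 1, 1) the pool is (6, 4, 5)
  run J8 (needs (5, 0, 2), free (6, 4, 5)); after release of (0, 0, 1) the pool is (6, 4, 6)
  run J3 (needs (5, 1, 6), free (6, 4, 6)); after release of (3, 4, 1) the pool is (9, 8, 7)
  run J6 (needs (2, 5, 2), free (9, 8, 7)); after release of (0, 1, 1) the pool is (9, 9, 8)
  run J1 (needs (2, 6, 7), free (9, 9, 8)); after release of (2, 1, 2) the pool is (11, 10, 10)


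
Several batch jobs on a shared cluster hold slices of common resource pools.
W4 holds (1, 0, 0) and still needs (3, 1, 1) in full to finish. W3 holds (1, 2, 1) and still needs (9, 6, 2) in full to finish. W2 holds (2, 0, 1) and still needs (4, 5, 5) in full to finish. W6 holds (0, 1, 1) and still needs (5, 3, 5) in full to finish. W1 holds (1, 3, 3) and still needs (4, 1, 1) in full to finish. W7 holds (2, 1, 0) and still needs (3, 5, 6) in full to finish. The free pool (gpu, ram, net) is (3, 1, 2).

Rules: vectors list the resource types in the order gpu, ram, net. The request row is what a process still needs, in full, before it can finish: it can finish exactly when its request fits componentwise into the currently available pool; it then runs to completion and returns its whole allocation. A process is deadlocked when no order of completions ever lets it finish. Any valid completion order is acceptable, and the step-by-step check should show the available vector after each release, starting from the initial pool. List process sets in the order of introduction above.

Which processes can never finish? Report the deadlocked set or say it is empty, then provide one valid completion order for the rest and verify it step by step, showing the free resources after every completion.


Nothing here is deadlocked.
Key observation: W4 fits the free pool immediately, and its release cascades until everyone finishes.
One completion order for the rest: W4, W1, W6, W2, W7, W3. Step-by-step check:
  pool = (3, 1, 2)
  run W4 (needs (3, 1, 1), free (3, 1, 2)); after release of (1, 0, 0) the pool is (4, 1, 2)
  run W1 (needs (4, 1, 1), free (4, 1, 2)); after release of (1, 3, 3) the pool is (5, 4, 5)
  run W6 (needs (5, 3, 5), free (5, 4, 5)); after release of (0, 1, 1) the pool is (5, 5, 6)
  run W2 (needs (4, 5, 5), free (5, 5, 6)); after release of (2, 0, 1) the pool is (7, 5, 7)
  run W7 (needs (3, 5, 6), free (7, 5, 7)); after release of (2, 1, 0) the pool is (9, 6, 7)
  run W3 (needs (9, 6, 2), free (9, 6, 7)); after release of (1, 2, 1) the pool is (10, 8, 8)


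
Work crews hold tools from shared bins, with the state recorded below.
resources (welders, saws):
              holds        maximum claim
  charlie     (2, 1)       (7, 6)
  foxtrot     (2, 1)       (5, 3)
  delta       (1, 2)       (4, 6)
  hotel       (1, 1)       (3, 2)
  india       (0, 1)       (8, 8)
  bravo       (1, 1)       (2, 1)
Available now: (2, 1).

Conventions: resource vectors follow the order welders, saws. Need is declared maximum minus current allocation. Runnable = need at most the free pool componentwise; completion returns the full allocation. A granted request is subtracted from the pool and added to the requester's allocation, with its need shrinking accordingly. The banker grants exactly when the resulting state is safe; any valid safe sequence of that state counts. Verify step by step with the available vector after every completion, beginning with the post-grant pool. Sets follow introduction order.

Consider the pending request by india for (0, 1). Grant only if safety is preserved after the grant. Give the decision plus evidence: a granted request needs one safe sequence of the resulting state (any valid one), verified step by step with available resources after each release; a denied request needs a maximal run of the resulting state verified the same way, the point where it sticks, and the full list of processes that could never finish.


DENY: after the grant no complete ordering would exist.
Key observation: once bravo, hotel, foxtrot finish, the pool peaks at (6, 3) — and every remaining process still needs more saws than that.
After a pretend grant, a maximal execution: bravo, hotel, foxtrot — then nothing else fits. Step-by-step check:
  pool = (2, 0)
  bravo: need (1, 0) fits (2, 0); releases (1, 1), pool now (3, 1)
  hotel: need (2, 1) fits (3, 1); releases (1, 1), pool now (4, 2)
  foxtrot: need (3, 2) fits (4, 2); releases (2, 1), pool now (6, 3)
  blocked: charlie wants (5, 5), pool (6, 3) — not enough saws
  blocked: delta wants (3, 4), pool (6, 3) — not enough saws
  blocked: india wants (8, 6), pool (6, 3) — not enough welders and saws
Post-grant, the permanently blocked set is charlie, delta and india.


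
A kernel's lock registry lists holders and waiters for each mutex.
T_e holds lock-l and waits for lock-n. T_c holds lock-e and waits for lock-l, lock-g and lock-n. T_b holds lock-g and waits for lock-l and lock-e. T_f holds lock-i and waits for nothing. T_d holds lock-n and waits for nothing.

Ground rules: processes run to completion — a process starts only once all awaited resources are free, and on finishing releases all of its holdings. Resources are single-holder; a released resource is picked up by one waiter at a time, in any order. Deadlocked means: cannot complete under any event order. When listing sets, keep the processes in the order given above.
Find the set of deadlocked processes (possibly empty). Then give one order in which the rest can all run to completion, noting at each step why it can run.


The deadlocked set is T_c and T_b.
Key observation: the cycle T_c -> T_b -> T_c can never break — each member waits on the next; no other process is dragged down with it.
A valid finishing order for the others: T_f, T_d, T_e.
Walking it through:
  T_f: no waits; runs immediately, freeing lock-i
  T_d: no waits; runs immediately, freeing lock-n
  T_e: everything it awaited (lock-n) is free; runs, freeing lock-l


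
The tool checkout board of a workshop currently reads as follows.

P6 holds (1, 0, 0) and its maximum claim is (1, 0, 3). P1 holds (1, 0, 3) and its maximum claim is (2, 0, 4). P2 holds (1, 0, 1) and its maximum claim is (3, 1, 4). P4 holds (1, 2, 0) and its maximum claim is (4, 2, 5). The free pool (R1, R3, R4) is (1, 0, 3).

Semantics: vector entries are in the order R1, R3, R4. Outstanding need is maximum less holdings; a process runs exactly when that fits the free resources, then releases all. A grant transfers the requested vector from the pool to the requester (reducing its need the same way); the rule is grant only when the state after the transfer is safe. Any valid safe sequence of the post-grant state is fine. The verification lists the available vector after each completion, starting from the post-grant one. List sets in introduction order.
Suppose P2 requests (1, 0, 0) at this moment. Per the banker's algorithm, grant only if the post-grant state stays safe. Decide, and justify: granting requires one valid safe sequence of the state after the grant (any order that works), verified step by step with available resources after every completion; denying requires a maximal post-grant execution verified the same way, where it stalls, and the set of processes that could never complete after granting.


DENY. Granting would leave the state unsafe.
Key observation: after P6, P1 the pool peaks at (2, 0, 6), and each blocked process is short somewhere: P2 on R3; P4 on R1.
Pretend the grant happened; the run P6, P1 goes as far as possible. Step-by-step check:
  pool = (0, 0, 3)
  P6 needs (0, 0, 3) <= (0, 0, 3) -> finishes; pool += (1, 0, 0) = (1, 0, 3)
  P1 needs (1, 0, 1) <= (1, 0, 3) -> finishes; pool += (1, 0, 3) = (2, 0, 6)
  P2 still needs (1, 1, 3) but only (2, 0, 6) is free — short on R3
  P4 still needs (3, 0, 5) but only (2, 0, 6) is free — short on R1
Processes that could never finish after the grant: P2 and P4.


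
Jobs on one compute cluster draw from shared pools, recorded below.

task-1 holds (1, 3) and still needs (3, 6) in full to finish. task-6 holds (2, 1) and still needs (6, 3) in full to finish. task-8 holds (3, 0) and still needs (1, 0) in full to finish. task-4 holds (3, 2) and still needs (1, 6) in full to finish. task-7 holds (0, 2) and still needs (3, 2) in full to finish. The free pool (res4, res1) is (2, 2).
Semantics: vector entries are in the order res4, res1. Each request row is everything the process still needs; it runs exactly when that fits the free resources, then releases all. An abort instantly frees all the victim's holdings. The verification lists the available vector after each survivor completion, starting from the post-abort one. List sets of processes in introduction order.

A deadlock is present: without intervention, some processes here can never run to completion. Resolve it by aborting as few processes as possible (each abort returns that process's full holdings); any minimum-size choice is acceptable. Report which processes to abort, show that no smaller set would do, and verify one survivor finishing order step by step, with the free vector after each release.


Minimum abort set: task-4.
Key observation: task-6 had no path to completion before; after the abort of task-4 ((3, 2) returned), step 3 is where it fits.
Minimality: the empty abort set fails — the state is deadlocked as it stands.
Survivors finish in the order: task-8, task-7, task-6, task-1. Walking it through (pool after the aborts first):
  pool = (5, 4)
  task-8 needs (1, 0) <= (5, 4) -> finishes; pool += (3, 0) = (8, 4)
  task-7 needs (3, 2) <= (8, 4) -> finishes; pool += (0, 2) = (8, 6)
  task-6 needs (6, 3) <= (8, 6) -> finishes; pool += (2, 1) = (10, 7)
  task-1 needs (3, 6) <= (10, 7) -> finishes; pool += (1, 3) = (11, 10)


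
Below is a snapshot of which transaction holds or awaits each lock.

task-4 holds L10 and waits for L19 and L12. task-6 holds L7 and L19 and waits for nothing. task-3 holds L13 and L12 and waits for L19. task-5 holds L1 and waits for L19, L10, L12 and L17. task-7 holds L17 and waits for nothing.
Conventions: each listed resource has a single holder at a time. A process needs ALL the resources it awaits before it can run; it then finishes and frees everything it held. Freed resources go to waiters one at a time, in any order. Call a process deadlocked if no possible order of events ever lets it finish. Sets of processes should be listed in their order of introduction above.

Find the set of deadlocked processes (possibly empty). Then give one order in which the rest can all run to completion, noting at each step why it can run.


No process is deadlocked.
Key observation: no waiting chain loops back on itself — every chain ends at a process that waits on nothing, so everyone eventually runs.
A valid finishing order for the others: task-6, task-3, task-4, task-7, task-5.
Check, step by step:
  run task-6 (it waits on nothing); releases L7 and L19
  run task-3 (all its waits — L19 — are resolved); releases L13 and L12
  run task-4 (all its waits — L19 and L12 — are resolved); releases L10
  run task-7 (it waits on nothing); releases L17
  run task-5 (all its waits — L19, L10, L12 and L17 — are resolved); releases L1


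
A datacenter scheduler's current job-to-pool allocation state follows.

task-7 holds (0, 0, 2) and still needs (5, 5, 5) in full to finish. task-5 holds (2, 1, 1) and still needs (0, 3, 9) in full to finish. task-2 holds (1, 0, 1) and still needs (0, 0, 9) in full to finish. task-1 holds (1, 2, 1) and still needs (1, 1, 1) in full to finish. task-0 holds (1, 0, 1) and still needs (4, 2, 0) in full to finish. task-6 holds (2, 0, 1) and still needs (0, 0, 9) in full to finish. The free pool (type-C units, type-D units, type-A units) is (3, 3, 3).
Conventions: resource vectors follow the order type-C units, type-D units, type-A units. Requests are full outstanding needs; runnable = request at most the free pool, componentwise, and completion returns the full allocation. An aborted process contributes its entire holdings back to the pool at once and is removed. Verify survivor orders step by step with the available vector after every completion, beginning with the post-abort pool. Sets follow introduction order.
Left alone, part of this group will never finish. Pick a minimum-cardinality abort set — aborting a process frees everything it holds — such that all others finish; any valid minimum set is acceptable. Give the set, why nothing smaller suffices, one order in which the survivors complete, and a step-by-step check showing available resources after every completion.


Abort task-5 and task-6.
Key observation: task-2 could never have finished before the abort; with (4, 1, 2) returned by task-5 and task-6, it fits at step 4.
Why nothing smaller works — every single abort fails: task-7 alone leaves task-5 blocked (short on type-A units); task-5 alone leaves task-2 blocked (short on type-A units); task-2 alone leaves task-5 blocked (short on type-A units); task-1 alone leaves task-5 blocked (short on type-A units); task-0 alone leaves task-5 blocked (short on type-A units); task-6 alone leaves task-5 blocked (short on type-A units).
One survivor order: task-1, task-7, task-0, task-2. Walking it through (post-abort pool first):
  pool = (7, 4, 5)
  task-1 needs (1, 1, 1) <= (7, 4, 5) -> finishes; pool += (1, 2, 1) = (8, 6, 6)
  task-7 needs (5, 5, 5) <= (8, 6, 6) -> finishes; pool += (0, 0, 2) = (8, 6, 8)
  task-0 needs (4, 2, 0) <= (8, 6, 8) -> finishes; pool += (1, 0, 1) = (9, 6, 9)
  task-2 needs (0, 0, 9) <= (9, 6, 9) -> finishes; pool += (1, 0, 1) = (10, 6, 10)


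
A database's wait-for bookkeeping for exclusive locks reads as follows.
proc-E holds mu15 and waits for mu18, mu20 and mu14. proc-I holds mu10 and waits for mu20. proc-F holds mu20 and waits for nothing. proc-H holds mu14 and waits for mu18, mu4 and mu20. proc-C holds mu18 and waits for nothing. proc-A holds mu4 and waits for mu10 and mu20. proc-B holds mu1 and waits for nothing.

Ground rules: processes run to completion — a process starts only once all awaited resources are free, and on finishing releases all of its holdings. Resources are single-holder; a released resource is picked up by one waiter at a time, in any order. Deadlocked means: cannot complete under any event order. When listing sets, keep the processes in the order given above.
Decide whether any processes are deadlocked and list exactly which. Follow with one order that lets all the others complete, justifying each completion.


No process is deadlocked.
Key observation: the wait relation is loop-free; peeling off processes with no waits unwinds the whole state.
One completion order for the rest: proc-F, proc-I, proc-A, proc-C, proc-H, proc-B, proc-E.
Step-by-step check:
  run proc-F (it waits on nothing); releases mu20
  proc-I waits on mu20 — all released -> runs and releases mu10
  proc-A waits on mu10 and mu20 — all released -> runs and releases mu4
  run proc-C (it waits on nothing); releases mu18
  proc-H waits on mu18, mu4 and mu20 — all released -> runs and releases mu14
  run proc-B (it waits on nothing); releases mu1
  proc-E waits on mu18, mu20 and mu14 — all released -> runs and releases mu15
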